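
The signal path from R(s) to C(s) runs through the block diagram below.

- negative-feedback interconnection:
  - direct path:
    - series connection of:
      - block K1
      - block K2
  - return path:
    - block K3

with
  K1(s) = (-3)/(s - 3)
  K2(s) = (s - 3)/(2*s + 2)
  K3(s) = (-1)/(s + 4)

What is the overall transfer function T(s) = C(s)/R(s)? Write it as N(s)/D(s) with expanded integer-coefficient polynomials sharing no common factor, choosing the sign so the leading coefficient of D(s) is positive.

Answer: (-3*s - 12)/(2*s^2 + 10*s + 11)

Working:
1. combine K1, K2 in series: (-3)/(2*s + 2)
2. feedback reduction of (K1*K2), K3 - this is the overall T(s), already in the required normalized form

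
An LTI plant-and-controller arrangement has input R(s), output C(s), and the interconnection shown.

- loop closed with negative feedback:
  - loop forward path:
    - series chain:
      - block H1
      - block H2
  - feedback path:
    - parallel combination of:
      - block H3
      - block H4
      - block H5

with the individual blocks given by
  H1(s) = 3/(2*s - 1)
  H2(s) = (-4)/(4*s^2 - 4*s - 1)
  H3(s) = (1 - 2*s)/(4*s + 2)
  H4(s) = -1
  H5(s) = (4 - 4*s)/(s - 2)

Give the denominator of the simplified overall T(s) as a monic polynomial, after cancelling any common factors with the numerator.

[1] reduce the series chain H1, H2 -> (-12)/(8*s^3 - 12*s^2 + 2*s + 1)
[2] reduce the parallel group H3, H4, H5 -> (-22*s^2 + 19*s + 10)/(4*s^2 - 6*s - 4)
[3] close the feedback loop around (H1*H2), (H3+H4+H5) -> (-24*s^2 + 36*s + 24)/(16*s^5 - 48*s^4 + 24*s^3 + 152*s^2 - 121*s - 62)
Step 3 gives the fully reduced T(s), with no common factor left to cancel. The denominator's leading coefficient is 16, so divide each of its coefficients by 16 to get the monic form.

Final answer: s^5 - 3*s^4 + 3*s^3/2 + 19*s^2/2 - 121*s/16 - 31/8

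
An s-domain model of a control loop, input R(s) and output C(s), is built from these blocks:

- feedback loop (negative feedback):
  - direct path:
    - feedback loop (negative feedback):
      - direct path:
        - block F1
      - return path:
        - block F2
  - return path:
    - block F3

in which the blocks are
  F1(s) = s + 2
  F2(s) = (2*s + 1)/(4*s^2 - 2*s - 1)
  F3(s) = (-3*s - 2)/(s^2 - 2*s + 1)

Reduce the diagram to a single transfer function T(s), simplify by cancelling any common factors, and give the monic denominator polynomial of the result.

Reducing step by step:

[1] apply the feedback formula to F1, F2 = (4*s^3 + 6*s^2 - 5*s - 2)/(6*s^2 + 3*s + 1)
[2] reduce the feedback loop with forward [F1/(1+F1*F2)] and return F3 = (-4*s^5 + 2*s^4 + 13*s^3 - 14*s^2 + s + 2)/(6*s^4 + 35*s^3 - 4*s^2 - 17*s - 5)
No further cancellation is possible in the step-2 result, so that is T(s). Its denominator becomes monic after dividing by the leading coefficient 6.

Answer: s^4 + 35*s^3/6 - 2*s^2/3 - 17*s/6 - 5/6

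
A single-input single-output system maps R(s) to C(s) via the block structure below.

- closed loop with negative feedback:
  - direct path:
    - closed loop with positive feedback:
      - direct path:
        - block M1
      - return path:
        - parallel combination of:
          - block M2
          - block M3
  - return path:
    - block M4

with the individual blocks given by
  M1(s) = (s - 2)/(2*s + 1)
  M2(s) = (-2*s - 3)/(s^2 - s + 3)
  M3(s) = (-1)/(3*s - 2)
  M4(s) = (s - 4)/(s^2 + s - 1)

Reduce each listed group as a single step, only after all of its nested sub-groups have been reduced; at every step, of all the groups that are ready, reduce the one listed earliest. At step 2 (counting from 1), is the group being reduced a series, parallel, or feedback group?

(1) combine M2, M3 in parallel
(2) feedback reduction of M1, (M2+M3)
(3) apply the feedback formula to [M1/(1-M1*(M2+M3))], M4
At step 2 the group reduced is feedback.

Answer: feedback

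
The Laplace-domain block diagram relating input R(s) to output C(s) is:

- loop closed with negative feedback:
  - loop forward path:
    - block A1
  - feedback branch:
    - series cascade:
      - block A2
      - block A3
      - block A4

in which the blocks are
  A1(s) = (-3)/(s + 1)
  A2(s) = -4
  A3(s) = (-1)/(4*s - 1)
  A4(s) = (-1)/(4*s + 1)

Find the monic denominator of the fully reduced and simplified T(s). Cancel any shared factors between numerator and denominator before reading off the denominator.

The answer is s^3 + s^2 - s/16 + 11/16.

Reasoning:
1. cascade A2, A3, A4 = (-4)/(16*s^2 - 1)
2. close the feedback loop around A1, (A2*A3*A4) = (3 - 48*s^2)/(16*s^3 + 16*s^2 - s + 11)
T(s) is the step-2 result (common factors already cancelled). Leading coefficient of the denominator: 16. Divide through by 16 for the monic polynomial.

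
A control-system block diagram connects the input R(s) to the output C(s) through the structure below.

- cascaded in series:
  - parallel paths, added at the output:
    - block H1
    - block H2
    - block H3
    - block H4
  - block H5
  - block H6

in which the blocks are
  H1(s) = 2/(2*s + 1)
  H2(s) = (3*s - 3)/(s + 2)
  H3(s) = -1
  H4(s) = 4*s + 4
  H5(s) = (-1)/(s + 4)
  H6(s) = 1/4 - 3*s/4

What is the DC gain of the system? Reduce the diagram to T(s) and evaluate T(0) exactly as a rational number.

The answer is -7/32.

Reasoning:
(1) add H1, H2, H3, H4 (parallel) gives (8*s^3 + 32*s^2 + 22*s + 7)/(2*s^2 + 5*s + 2)
(2) combine (H1+H2+H3+H4), H5, H6 in series gives (24*s^4 + 88*s^3 + 34*s^2 - s - 7)/(8*s^3 + 52*s^2 + 88*s + 32)
The step-2 result is T(s). Setting s = 0: T(0) = -7/32.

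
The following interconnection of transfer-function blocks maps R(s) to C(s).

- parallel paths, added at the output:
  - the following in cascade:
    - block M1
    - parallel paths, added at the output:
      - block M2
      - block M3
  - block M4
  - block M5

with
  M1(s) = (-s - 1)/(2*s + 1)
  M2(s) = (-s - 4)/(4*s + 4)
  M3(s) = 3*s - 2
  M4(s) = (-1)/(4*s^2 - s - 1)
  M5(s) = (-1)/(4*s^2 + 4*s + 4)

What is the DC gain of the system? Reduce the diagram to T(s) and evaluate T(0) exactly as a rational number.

Step 1. combine M2, M3 in parallel: (12*s^2 + 3*s - 12)/(4*s + 4)
Step 2. cascade M1, (M2+M3): (-12*s^2 - 3*s + 12)/(8*s + 4)
Step 3. add (M1*(M2+M3)), M4, M5 (parallel): (-48*s^6 - 48*s^5 + 15*s^4 + 38*s^3 + 28*s^2 - 30*s - 15)/(32*s^5 + 40*s^4 + 28*s^3 - 8*s^2 - 16*s - 4)
Evaluating the step-3 result (the overall T(s)) at s = 0 gives T(0) = -15/(-4) = 15/4.

Hence the answer: 15/4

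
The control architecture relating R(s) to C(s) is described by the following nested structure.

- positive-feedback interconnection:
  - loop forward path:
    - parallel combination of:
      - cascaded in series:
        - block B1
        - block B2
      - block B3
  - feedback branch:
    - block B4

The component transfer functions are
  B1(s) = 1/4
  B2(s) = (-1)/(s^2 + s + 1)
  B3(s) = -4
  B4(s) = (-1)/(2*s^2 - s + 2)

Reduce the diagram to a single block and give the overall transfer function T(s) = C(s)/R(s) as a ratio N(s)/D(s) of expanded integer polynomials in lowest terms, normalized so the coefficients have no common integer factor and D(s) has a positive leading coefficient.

Answer: (-32*s^4 - 16*s^3 - 50*s^2 - 15*s - 34)/(8*s^4 + 4*s^3 - 4*s^2 - 12*s - 9)

Working:
Step 1. series reduction of B1, B2, giving (-1)/(4*s^2 + 4*s + 4)
Step 2. add (B1*B2), B3 (parallel), giving (-16*s^2 - 16*s - 17)/(4*s^2 + 4*s + 4)
Step 3. reduce the feedback loop with forward ((B1*B2)+B3) and return B4 - this is the overall T(s), already in the required normalized form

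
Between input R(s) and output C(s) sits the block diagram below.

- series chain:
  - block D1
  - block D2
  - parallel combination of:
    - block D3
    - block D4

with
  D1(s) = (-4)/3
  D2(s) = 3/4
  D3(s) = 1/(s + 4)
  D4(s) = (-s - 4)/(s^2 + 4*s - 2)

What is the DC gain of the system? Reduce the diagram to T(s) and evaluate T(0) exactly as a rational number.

[1] add D3, D4 (parallel) gives (-4*s - 18)/(s^3 + 8*s^2 + 14*s - 8)
[2] reduce the series chain D1, D2, (D3+D4) gives (4*s + 18)/(s^3 + 8*s^2 + 14*s - 8)
That last expression is T(s); at s = 0 only the constant terms survive, so T(0) = 18/(-8) = -9/4.

Answer: -9/4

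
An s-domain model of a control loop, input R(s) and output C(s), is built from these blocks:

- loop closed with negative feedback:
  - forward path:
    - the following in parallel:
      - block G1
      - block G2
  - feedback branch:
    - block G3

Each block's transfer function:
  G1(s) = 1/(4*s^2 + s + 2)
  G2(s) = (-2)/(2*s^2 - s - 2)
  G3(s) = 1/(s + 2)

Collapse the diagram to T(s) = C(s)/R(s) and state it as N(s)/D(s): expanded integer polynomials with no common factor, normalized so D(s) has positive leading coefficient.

Reducing step by step:

1. parallel reduction of G1, G2: (-6*s^2 - 3*s - 6)/(8*s^4 - 2*s^3 - 5*s^2 - 4*s - 4)
2. collapse the loop ((G1+G2) forward, G3 return), giving the overall T(s)

Answer: (-6*s^3 - 15*s^2 - 12*s - 12)/(8*s^5 + 14*s^4 - 9*s^3 - 20*s^2 - 15*s - 14)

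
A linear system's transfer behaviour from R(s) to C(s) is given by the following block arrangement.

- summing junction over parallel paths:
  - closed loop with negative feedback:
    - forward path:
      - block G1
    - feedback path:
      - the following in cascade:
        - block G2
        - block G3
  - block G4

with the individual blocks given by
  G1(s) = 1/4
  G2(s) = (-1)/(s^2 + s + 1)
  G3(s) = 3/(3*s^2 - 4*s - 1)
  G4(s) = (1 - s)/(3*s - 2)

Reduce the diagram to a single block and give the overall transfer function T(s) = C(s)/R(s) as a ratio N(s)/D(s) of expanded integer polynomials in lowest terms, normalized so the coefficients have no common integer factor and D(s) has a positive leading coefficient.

Reducing step by step:

[1] multiply G2, G3 (series): (-3)/(3*s^4 - s^3 - 2*s^2 - 5*s - 1)
[2] apply the feedback formula to G1, (G2*G3): (3*s^4 - s^3 - 2*s^2 - 5*s - 1)/(12*s^4 - 4*s^3 - 8*s^2 - 20*s - 7)
[3] combine [G1/(1+G1*(G2*G3))], G4 in parallel - this is the overall T(s), already in the required normalized form

Answer: (-3*s^5 + 7*s^4 + s^2 - 6*s - 5)/(36*s^5 - 36*s^4 - 16*s^3 - 44*s^2 + 19*s + 14)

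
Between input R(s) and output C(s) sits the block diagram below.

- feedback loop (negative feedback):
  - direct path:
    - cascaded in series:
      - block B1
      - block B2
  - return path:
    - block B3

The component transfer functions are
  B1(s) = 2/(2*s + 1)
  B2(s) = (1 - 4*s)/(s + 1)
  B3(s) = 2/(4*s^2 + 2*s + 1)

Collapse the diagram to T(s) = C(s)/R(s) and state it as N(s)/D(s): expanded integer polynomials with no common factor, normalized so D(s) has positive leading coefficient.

Answer: (-32*s^3 - 8*s^2 - 4*s + 2)/(8*s^4 + 16*s^3 + 12*s^2 - 11*s + 5)

Working:
Step 1: combine B1, B2 in series -> (2 - 8*s)/(2*s^2 + 3*s + 1)
Step 2: reduce the feedback loop with forward (B1*B2) and return B3: this yields T(s), and no further normalization is needed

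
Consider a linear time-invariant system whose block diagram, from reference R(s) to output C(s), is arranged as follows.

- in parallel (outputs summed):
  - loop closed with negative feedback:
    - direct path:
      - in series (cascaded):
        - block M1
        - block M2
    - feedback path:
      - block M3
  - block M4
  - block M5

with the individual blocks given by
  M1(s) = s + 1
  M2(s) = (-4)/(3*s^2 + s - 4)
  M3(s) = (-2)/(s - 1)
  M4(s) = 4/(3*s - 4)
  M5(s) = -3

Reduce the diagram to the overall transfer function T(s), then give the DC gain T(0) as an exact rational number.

(1) combine M1, M2 in series gives (-4*s - 4)/(3*s^2 + s - 4)
(2) reduce the feedback loop with forward (M1*M2) and return M3 gives (4 - 4*s^2)/(3*s^3 - 2*s^2 + 3*s + 12)
(3) parallel reduction of [(M1*M2)/(1+(M1*M2)*M3)], M4, M5 gives (-27*s^4 + 54*s^3 - 43*s^2 - 48*s + 176)/(9*s^4 - 18*s^3 + 17*s^2 + 24*s - 48)
Step 3 gives the overall T(s). Then T(0) = 176/(-48) = -11/3.

Final answer: -11/3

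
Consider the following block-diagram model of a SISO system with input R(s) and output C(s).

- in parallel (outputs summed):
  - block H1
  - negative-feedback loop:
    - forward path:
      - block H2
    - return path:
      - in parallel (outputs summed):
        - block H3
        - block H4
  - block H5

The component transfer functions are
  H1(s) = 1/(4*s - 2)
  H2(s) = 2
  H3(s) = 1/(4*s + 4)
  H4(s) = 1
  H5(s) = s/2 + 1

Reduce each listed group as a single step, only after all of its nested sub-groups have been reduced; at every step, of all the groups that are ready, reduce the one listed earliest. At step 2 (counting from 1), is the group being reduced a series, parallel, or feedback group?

The answer is feedback.

Reasoning:
(1) add H3, H4 (parallel)
(2) collapse the loop (H2 forward, (H3+H4) return)
(3) parallel reduction of H1, [H2/(1+H2*(H3+H4))], H5
Step 2 collapses a feedback group.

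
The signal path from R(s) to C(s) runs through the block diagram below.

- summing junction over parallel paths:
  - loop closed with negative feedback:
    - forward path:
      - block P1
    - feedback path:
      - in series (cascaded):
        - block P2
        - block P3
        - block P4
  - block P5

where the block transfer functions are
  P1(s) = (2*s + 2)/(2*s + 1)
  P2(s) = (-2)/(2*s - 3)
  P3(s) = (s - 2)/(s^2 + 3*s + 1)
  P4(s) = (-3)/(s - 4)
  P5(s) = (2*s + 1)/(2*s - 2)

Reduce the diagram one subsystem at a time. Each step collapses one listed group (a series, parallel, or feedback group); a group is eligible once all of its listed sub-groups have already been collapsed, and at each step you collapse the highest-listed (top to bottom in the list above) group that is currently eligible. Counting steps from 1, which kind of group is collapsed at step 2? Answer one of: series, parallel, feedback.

Reducing step by step:

[1] cascade P2, P3, P4
[2] reduce the feedback loop with forward P1 and return (P2*P3*P4)
[3] sum the parallel branches [P1/(1+P1*(P2*P3*P4))], P5
At step 2 the group reduced is feedback.

Answer: feedback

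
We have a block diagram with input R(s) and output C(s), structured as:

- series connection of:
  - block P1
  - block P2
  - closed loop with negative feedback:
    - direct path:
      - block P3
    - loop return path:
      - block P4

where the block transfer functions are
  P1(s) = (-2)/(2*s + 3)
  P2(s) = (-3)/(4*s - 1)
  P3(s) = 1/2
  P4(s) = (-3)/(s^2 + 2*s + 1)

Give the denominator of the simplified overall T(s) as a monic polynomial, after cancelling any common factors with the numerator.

Step 1 - apply the feedback formula to P3, P4 gives (s^2 + 2*s + 1)/(2*s^2 + 4*s - 1)
Step 2 - combine P1, P2, [P3/(1+P3*P4)] in series gives (6*s^2 + 12*s + 6)/(16*s^4 + 52*s^3 + 26*s^2 - 22*s + 3)
That last expression is T(s), already simplified. Scaling its denominator by 1/16 (the reciprocal of the leading coefficient) yields the monic denominator.

Answer: s^4 + 13*s^3/4 + 13*s^2/8 - 11*s/8 + 3/16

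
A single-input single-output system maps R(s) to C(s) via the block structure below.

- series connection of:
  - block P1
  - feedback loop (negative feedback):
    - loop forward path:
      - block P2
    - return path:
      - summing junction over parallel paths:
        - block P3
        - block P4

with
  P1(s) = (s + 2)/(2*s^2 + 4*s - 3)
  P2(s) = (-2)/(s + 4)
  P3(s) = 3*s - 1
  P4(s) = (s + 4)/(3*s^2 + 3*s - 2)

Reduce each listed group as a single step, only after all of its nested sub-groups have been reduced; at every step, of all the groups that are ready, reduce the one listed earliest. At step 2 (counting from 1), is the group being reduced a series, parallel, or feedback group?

Step 1. add P3, P4 (parallel)
Step 2. close the feedback loop around P2, (P3+P4)
Step 3. combine P1, [P2/(1+P2*(P3+P4))] in series
Step 2: feedback.

Therefore the answer is feedback.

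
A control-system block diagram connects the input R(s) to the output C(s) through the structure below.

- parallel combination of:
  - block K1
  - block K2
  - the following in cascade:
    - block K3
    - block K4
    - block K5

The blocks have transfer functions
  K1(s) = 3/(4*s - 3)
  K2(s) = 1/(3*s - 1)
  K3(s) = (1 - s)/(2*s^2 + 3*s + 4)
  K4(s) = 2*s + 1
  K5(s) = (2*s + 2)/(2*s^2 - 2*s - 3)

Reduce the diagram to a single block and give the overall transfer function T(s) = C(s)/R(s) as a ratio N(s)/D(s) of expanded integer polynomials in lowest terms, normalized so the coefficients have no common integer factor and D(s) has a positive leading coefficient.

1. cascade K3, K4, K5, giving (-4*s^3 - 2*s^2 + 4*s + 2)/(4*s^4 + 2*s^3 - 4*s^2 - 17*s - 12)
2. combine K1, K2, (K3*K4*K5) in parallel: this yields T(s), and no further normalization is needed

Final answer: (4*s^5 + 30*s^4 - 2*s^3 - 231*s^2 - 68*s + 78)/(48*s^6 - 28*s^5 - 62*s^4 - 146*s^3 + 65*s^2 + 105*s - 36)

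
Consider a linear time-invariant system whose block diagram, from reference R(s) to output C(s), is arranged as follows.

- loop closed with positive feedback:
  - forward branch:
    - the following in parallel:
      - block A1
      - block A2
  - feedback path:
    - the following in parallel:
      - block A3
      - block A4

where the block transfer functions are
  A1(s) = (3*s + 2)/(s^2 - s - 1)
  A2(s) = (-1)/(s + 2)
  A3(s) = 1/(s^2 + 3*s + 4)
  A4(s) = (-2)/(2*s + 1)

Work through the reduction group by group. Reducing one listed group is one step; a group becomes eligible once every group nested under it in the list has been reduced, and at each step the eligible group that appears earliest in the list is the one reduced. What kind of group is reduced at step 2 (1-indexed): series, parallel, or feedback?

Reducing step by step:

1. parallel reduction of A1, A2
2. parallel reduction of A3, A4
3. reduce the feedback loop with forward (A1+A2) and return (A3+A4)
Step 2: parallel.

Answer: parallel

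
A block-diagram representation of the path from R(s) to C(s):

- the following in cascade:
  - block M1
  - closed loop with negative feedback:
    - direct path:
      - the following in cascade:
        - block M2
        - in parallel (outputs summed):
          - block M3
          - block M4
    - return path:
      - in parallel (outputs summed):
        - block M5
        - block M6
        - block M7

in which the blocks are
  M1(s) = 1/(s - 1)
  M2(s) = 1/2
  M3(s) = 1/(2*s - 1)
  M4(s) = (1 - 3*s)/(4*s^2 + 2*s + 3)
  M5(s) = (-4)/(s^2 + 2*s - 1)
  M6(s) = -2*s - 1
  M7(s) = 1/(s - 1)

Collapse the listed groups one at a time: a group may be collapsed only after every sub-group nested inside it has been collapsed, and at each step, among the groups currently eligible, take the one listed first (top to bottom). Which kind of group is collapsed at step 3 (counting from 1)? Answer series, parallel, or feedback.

Answer: parallel

Working:
(1) reduce the parallel group M3, M4
(2) reduce the series chain M2, (M3+M4)
(3) sum the parallel branches M5, M6, M7
(4) apply the feedback formula to (M2*(M3+M4)), (M5+M6+M7)
(5) reduce the series chain M1, [(M2*(M3+M4))/(1+(M2*(M3+M4))*(M5+M6+M7))]
At step 3 the group reduced is parallel.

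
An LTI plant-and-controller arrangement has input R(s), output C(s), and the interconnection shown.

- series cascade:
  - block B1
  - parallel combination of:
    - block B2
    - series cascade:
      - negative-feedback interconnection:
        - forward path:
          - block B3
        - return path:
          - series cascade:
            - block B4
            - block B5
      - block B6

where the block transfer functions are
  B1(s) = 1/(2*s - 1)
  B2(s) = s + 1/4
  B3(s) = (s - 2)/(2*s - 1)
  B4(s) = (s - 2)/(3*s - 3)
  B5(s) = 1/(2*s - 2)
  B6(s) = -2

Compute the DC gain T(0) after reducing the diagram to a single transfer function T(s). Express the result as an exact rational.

Step 1: reduce the series chain B4, B5, giving (s - 2)/(6*s^2 - 12*s + 6)
Step 2: close the feedback loop around B3, (B4*B5), giving (6*s^3 - 24*s^2 + 30*s - 12)/(12*s^3 - 29*s^2 + 20*s - 2)
Step 3: combine [B3/(1+B3*(B4*B5))], B6 in series, giving (-12*s^3 + 48*s^2 - 60*s + 24)/(12*s^3 - 29*s^2 + 20*s - 2)
Step 4: reduce the parallel group B2, ([B3/(1+B3*(B4*B5))]*B6), giving (48*s^4 - 152*s^3 + 243*s^2 - 228*s + 94)/(48*s^3 - 116*s^2 + 80*s - 8)
Step 5: cascade B1, (B2+([B3/(1+B3*(B4*B5))]*B6)), giving (48*s^4 - 152*s^3 + 243*s^2 - 228*s + 94)/(96*s^4 - 280*s^3 + 276*s^2 - 96*s + 8)
Evaluating the step-5 result (the overall T(s)) at s = 0 gives T(0) = 94/8 = 47/4.

Answer: 47/4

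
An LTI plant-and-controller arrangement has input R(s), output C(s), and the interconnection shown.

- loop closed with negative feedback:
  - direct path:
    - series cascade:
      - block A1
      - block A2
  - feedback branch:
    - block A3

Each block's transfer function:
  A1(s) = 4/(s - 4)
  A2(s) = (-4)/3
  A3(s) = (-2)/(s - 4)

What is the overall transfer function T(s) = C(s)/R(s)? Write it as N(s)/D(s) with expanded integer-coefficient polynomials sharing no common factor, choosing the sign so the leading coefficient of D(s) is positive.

(1) multiply A1, A2 (series); result (-16)/(3*s - 12)
(2) collapse the loop ((A1*A2) forward, A3 return); the result is T(s) itself (integer coefficients, no common factor, positive leading denominator coefficient)

Therefore the answer is (64 - 16*s)/(3*s^2 - 24*s + 80).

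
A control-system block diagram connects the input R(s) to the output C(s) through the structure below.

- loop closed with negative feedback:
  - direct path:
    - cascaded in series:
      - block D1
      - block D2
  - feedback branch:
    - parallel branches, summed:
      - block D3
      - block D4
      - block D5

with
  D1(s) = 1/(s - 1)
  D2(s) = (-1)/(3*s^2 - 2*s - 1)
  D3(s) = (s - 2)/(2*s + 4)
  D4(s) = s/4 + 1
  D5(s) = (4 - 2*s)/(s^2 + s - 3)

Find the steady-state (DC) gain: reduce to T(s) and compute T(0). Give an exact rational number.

Answer: -6/11

Working:
[1] series reduction of D1, D2: (-1)/(3*s^3 - 5*s^2 + s + 1)
[2] parallel reduction of D3, D4, D5: (s^4 + 9*s^3 + s^2 - 20*s + 20)/(4*s^3 + 12*s^2 - 4*s - 24)
[3] reduce the feedback loop with forward (D1*D2) and return (D3+D4+D5): (-4*s^3 - 12*s^2 + 4*s + 24)/(12*s^6 + 16*s^5 - 69*s^4 - 45*s^3 + 127*s^2 - 8*s - 44)
The step-3 result is T(s). Setting s = 0: T(0) = 24/(-44) = -6/11.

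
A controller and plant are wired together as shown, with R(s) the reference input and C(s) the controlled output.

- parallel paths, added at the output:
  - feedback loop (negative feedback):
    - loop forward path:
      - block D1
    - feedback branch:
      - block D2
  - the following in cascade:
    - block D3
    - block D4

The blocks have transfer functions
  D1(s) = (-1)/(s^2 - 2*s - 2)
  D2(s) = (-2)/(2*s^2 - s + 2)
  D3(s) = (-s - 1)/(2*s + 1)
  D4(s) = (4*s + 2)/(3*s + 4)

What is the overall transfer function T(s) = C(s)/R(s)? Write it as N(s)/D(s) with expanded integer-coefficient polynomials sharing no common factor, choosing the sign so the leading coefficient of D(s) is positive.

[1] feedback reduction of D1, D2 -> (-2*s^2 + s - 2)/(2*s^4 - 5*s^3 - 2*s - 2)
[2] multiply D3, D4 (series) -> (-2*s - 2)/(3*s + 4)
[3] parallel reduction of [D1/(1+D1*D2)], (D3*D4) - this is the overall T(s), already in the required normalized form

Therefore the answer is (-4*s^5 + 6*s^4 + 4*s^3 - s^2 + 6*s - 4)/(6*s^5 - 7*s^4 - 20*s^3 - 6*s^2 - 14*s - 8).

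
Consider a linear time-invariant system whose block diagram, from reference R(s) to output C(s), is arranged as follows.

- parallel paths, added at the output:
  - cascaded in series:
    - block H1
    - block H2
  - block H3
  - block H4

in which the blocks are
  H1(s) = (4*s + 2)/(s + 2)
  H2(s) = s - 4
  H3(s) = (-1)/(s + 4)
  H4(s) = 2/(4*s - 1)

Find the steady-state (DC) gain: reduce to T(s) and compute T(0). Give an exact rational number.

Answer: -25/4

Working:
Step 1. multiply H1, H2 (series); result (4*s^2 - 14*s - 8)/(s + 2)
Step 2. sum the parallel branches (H1*H2), H3, H4; result (16*s^4 + 4*s^3 - 260*s^2 - 59*s + 50)/(4*s^3 + 23*s^2 + 26*s - 8)
DC gain: substitute s = 0 into T(s) from step 2: T(0) = 50/(-8) = -25/4.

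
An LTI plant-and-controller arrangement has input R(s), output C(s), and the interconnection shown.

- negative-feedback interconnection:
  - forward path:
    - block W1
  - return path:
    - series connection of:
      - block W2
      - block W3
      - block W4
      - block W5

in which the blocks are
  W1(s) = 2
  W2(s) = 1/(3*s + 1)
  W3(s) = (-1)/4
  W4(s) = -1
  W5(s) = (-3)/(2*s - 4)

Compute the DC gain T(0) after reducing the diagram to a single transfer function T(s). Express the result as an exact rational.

(1) reduce the series chain W2, W3, W4, W5 = (-3)/(24*s^2 - 40*s - 16)
(2) apply the feedback formula to W1, (W2*W3*W4*W5) = (24*s^2 - 40*s - 16)/(12*s^2 - 20*s - 11)
DC gain: substitute s = 0 into T(s) from step 2: T(0) = -16/(-11) = 16/11.

Hence the answer: 16/11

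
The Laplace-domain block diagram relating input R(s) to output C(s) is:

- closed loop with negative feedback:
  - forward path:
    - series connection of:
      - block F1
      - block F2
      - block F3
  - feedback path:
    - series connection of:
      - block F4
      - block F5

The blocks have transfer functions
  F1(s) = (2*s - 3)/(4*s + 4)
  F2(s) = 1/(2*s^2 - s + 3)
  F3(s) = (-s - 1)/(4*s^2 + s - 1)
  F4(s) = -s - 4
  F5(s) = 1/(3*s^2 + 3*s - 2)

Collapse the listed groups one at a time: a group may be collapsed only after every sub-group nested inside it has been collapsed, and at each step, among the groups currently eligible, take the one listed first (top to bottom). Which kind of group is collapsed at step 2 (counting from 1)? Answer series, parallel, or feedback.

Step 1: reduce the series chain F1, F2, F3
Step 2: reduce the series chain F4, F5
Step 3: close the feedback loop around (F1*F2*F3), (F4*F5)
The group at step 2 is a series group.

Hence the answer: series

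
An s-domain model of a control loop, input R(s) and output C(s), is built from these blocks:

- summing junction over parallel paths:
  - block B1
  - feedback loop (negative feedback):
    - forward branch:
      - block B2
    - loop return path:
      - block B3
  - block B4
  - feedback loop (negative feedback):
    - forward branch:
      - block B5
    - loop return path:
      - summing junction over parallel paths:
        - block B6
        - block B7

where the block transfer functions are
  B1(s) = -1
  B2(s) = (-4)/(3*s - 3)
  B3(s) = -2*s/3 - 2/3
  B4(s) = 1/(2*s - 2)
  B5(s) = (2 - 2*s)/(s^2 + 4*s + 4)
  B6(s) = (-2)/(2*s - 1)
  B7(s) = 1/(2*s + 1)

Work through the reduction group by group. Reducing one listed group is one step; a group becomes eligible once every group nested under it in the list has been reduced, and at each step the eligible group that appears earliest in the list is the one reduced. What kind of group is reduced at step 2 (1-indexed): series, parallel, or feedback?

(1) apply the feedback formula to B2, B3
(2) add B6, B7 (parallel)
(3) apply the feedback formula to B5, (B6+B7)
(4) sum the parallel branches B1, [B2/(1+B2*B3)], B4, [B5/(1+B5*(B6+B7))]
Step 2 collapses a parallel group.

Hence the answer: parallel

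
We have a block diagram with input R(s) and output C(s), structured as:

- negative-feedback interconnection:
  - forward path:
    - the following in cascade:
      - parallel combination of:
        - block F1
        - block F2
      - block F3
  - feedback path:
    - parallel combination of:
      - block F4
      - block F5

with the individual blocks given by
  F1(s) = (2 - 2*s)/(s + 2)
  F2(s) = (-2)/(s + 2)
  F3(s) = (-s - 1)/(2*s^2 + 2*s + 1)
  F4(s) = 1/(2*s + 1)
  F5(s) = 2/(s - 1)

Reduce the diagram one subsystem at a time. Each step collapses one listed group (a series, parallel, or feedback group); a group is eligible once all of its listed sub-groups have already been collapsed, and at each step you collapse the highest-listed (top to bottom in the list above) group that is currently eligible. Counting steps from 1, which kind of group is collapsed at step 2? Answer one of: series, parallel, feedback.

Step 1: sum the parallel branches F1, F2
Step 2: multiply (F1+F2), F3 (series)
Step 3: parallel reduction of F4, F5
Step 4: reduce the feedback loop with forward ((F1+F2)*F3) and return (F4+F5)
So the answer for step 2 is series.

Hence the answer: series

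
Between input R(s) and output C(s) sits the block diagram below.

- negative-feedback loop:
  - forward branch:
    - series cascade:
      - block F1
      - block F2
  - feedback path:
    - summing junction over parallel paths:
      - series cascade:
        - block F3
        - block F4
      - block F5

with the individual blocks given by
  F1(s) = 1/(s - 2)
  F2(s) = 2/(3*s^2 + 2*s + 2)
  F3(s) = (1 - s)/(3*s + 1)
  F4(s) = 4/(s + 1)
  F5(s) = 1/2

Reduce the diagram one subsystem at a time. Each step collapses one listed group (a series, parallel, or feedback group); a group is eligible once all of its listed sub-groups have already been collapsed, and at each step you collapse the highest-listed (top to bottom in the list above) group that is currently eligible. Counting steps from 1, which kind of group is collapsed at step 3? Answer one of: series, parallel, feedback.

Answer: parallel

Working:
(1) reduce the series chain F1, F2
(2) cascade F3, F4
(3) reduce the parallel group (F3*F4), F5
(4) reduce the feedback loop with forward (F1*F2) and return ((F3*F4)+F5)
At step 3 the group reduced is parallel.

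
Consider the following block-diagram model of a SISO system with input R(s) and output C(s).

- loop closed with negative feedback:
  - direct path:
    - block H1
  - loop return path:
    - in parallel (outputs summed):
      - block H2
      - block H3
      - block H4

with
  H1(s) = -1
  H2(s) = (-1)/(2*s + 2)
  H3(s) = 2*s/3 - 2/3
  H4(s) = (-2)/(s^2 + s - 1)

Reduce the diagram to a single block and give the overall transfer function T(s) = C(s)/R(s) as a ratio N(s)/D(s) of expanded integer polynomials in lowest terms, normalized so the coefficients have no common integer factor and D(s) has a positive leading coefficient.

First reduce the diagram to T(s).

[1] combine H2, H3, H4 in parallel, giving (4*s^4 + 4*s^3 - 11*s^2 - 19*s - 5)/(6*s^3 + 12*s^2 - 6)
[2] feedback reduction of H1, (H2+H3+H4): this yields T(s), and no further normalization is needed

Answer: (6*s^3 + 12*s^2 - 6)/(4*s^4 - 2*s^3 - 23*s^2 - 19*s + 1)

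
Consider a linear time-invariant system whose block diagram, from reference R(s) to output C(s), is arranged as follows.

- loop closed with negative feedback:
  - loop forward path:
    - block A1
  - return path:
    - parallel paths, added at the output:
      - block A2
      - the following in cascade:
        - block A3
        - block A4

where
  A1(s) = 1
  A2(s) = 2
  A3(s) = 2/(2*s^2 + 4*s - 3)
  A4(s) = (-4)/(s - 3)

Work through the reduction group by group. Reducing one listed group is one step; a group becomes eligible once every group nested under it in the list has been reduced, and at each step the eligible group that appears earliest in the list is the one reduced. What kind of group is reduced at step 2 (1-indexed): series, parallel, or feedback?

1. cascade A3, A4
2. add A2, (A3*A4) (parallel)
3. close the feedback loop around A1, (A2+(A3*A4))
The group at step 2 is a parallel group.

Answer: parallel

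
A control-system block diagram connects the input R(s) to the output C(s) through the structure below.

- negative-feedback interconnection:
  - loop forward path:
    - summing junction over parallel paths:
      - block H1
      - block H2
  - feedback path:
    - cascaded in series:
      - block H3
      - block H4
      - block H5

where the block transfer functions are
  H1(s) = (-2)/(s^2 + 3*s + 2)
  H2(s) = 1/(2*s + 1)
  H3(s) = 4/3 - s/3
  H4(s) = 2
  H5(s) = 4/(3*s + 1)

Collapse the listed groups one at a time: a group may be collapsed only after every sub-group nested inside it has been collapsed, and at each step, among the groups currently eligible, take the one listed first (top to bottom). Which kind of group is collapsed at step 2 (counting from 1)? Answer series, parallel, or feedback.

Step 1. sum the parallel branches H1, H2
Step 2. combine H3, H4, H5 in series
Step 3. apply the feedback formula to (H1+H2), (H3*H4*H5)
The group at step 2 is a series group.

Answer: series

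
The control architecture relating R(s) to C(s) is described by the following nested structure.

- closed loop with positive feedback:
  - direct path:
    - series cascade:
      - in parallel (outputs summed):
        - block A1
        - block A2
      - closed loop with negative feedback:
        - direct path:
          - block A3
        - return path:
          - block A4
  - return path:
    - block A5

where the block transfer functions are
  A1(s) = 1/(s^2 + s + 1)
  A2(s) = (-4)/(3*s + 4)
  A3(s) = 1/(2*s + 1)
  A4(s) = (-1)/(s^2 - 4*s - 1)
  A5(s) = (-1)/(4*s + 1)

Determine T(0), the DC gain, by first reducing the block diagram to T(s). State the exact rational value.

Step 1 - sum the parallel branches A1, A2 -> (-4*s^2 - s)/(3*s^3 + 7*s^2 + 7*s + 4)
Step 2 - feedback reduction of A3, A4 -> (s^2 - 4*s - 1)/(2*s^3 - 7*s^2 - 6*s - 2)
Step 3 - combine (A1+A2), [A3/(1+A3*A4)] in series -> (-4*s^4 + 15*s^3 + 8*s^2 + s)/(6*s^6 - 7*s^5 - 53*s^4 - 89*s^3 - 84*s^2 - 38*s - 8)
Step 4 - collapse the loop (((A1+A2)*[A3/(1+A3*A4)]) forward, A5 return) -> (-4*s^4 + 15*s^3 + 8*s^2 + s)/(6*s^6 - 7*s^5 - 53*s^4 - 90*s^3 - 80*s^2 - 37*s - 8)
Evaluating the step-4 result (the overall T(s)) at s = 0 gives T(0) = 0/(-8) = 0.

Final answer: 0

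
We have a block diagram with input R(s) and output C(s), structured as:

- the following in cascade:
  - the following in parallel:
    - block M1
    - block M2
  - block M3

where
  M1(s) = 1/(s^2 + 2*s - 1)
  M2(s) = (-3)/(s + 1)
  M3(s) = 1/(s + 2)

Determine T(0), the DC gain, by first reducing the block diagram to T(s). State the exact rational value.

Step 1 - combine M1, M2 in parallel = (-3*s^2 - 5*s + 4)/(s^3 + 3*s^2 + s - 1)
Step 2 - combine (M1+M2), M3 in series = (-3*s^2 - 5*s + 4)/(s^4 + 5*s^3 + 7*s^2 + s - 2)
Evaluating the step-2 result (the overall T(s)) at s = 0 gives T(0) = 4/(-2) = -2.

Therefore the answer is -2.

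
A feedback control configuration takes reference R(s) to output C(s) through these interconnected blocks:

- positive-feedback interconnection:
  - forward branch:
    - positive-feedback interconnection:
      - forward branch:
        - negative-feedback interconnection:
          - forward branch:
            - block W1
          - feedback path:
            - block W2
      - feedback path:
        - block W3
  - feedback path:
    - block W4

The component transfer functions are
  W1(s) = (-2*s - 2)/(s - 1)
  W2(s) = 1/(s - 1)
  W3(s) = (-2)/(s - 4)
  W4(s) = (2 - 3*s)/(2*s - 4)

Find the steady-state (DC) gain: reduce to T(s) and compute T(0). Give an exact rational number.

Step 1. apply the feedback formula to W1, W2 gives (2 - 2*s^2)/(s^2 - 4*s - 1)
Step 2. close the feedback loop around [W1/(1+W1*W2)], W3 gives (-2*s^3 + 8*s^2 + 2*s - 8)/(s^3 - 12*s^2 + 15*s + 8)
Step 3. apply the feedback formula to [[W1/(1+W1*W2)]/(1-[W1/(1+W1*W2)]*W3)], W4 gives (s^4 - 6*s^3 + 7*s^2 + 6*s - 8)/(s^4 - 17*s^2 + 18*s + 4)
The step-3 result is T(s). Setting s = 0: T(0) = -8/4 = -2.

Therefore the answer is -2.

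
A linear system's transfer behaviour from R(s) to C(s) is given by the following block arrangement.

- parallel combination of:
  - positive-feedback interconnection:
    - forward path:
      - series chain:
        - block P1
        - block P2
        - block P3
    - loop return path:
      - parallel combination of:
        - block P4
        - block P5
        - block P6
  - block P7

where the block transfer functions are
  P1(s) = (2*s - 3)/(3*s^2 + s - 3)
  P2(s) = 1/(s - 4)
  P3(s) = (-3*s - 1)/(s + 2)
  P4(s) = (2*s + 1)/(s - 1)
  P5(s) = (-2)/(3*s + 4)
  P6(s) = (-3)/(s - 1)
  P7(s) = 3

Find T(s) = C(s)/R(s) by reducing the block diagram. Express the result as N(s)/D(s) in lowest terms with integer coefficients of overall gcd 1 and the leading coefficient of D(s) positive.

Reducing step by step:

(1) multiply P1, P2, P3 (series) gives (-6*s^2 + 7*s + 3)/(3*s^4 - 5*s^3 - 29*s^2 - 2*s + 24)
(2) sum the parallel branches P4, P5, P6 gives (6*s + 6)/(3*s + 4)
(3) close the feedback loop around (P1*P2*P3), (P4+P5+P6) gives (-18*s^3 - 3*s^2 + 37*s + 12)/(9*s^5 - 3*s^4 - 71*s^3 - 128*s^2 + 4*s + 78)
(4) add [(P1*P2*P3)/(1-(P1*P2*P3)*(P4+P5+P6))], P7 (parallel), giving the overall T(s)

Answer: (27*s^5 - 9*s^4 - 231*s^3 - 387*s^2 + 49*s + 246)/(9*s^5 - 3*s^4 - 71*s^3 - 128*s^2 + 4*s + 78)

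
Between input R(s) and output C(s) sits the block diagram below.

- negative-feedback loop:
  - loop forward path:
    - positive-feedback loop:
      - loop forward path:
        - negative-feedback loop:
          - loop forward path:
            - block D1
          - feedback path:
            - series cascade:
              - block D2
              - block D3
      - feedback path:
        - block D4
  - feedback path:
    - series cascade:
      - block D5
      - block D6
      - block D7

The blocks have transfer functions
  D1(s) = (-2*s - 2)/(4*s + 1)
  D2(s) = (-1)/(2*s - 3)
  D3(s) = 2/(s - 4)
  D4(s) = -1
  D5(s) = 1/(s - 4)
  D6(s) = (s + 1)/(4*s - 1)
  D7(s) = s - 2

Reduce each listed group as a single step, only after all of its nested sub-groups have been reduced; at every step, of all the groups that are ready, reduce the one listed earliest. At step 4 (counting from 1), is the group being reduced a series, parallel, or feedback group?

Reducing step by step:

Step 1 - series reduction of D2, D3
Step 2 - reduce the feedback loop with forward D1 and return (D2*D3)
Step 3 - collapse the loop ([D1/(1+D1*(D2*D3))] forward, D4 return)
Step 4 - cascade D5, D6, D7
Step 5 - apply the feedback formula to [[D1/(1+D1*(D2*D3))]/(1-[D1/(1+D1*(D2*D3))]*D4)], (D5*D6*D7)
The group at step 4 is a series group.

Answer: series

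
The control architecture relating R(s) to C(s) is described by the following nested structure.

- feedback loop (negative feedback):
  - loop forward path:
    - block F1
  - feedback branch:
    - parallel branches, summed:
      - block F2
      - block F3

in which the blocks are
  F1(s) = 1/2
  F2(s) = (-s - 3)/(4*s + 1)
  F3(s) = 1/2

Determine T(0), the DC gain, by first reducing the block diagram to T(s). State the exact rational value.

1. add F2, F3 (parallel) -> (2*s - 5)/(8*s + 2)
2. apply the feedback formula to F1, (F2+F3) -> (8*s + 2)/(18*s - 1)
DC gain: substitute s = 0 into T(s) from step 2: T(0) = 2/(-1) = -2.

Therefore the answer is -2.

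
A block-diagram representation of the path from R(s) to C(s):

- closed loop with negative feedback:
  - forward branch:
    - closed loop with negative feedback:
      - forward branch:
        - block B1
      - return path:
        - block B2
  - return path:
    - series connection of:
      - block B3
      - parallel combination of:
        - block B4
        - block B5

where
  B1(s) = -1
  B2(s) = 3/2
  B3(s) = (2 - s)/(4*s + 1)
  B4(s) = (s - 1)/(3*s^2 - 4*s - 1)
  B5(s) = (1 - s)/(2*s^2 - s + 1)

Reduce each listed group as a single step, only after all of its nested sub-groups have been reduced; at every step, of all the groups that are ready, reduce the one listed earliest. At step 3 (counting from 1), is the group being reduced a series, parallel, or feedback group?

1. feedback reduction of B1, B2
2. combine B4, B5 in parallel
3. cascade B3, (B4+B5)
4. apply the feedback formula to [B1/(1+B1*B2)], (B3*(B4+B5))
At step 3 the group reduced is series.

Final answer: series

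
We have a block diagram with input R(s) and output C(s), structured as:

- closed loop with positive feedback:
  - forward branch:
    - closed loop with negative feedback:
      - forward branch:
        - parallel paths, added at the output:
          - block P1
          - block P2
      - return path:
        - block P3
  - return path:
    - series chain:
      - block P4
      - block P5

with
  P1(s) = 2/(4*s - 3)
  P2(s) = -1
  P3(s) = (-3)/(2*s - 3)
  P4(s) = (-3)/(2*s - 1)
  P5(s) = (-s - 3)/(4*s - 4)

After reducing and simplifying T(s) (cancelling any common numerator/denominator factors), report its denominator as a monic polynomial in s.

Answer: s^4 - 15*s^3/8 + 31*s^2/32 - 105*s/64 + 111/64

Working:
1. reduce the parallel group P1, P2 -> (5 - 4*s)/(4*s - 3)
2. apply the feedback formula to (P1+P2), P3 -> (-8*s^2 + 22*s - 15)/(8*s^2 - 6*s - 6)
3. reduce the series chain P4, P5 -> (3*s + 9)/(8*s^2 - 12*s + 4)
4. collapse the loop ([(P1+P2)/(1+(P1+P2)*P3)] forward, (P4*P5) return) -> (-64*s^4 + 272*s^3 - 416*s^2 + 268*s - 60)/(64*s^4 - 120*s^3 + 62*s^2 - 105*s + 111)
T(s) is the step-4 result (common factors already cancelled). Leading coefficient of the denominator: 64. Divide through by 64 for the monic polynomial.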